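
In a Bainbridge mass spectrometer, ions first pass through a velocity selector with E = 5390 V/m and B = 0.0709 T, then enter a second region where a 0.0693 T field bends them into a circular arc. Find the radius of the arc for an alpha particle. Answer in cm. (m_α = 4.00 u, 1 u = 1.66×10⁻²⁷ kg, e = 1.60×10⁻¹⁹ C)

r ≈ 2.28 cm

The selector passes v = E/B = 5390/0.0709 = 7.60×10^4 m/s.
In the deflection region, r = mv/(qB₂) = (6.64×10^-27)(7.60×10^4) / [(2×1.60×10^-19)(0.0693)] = 0.0228 m.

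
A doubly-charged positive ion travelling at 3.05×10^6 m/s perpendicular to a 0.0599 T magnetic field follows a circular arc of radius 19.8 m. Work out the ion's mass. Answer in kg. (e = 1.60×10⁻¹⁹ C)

m ≈ 1.24×10^-25 kg

qvB = mv²/r ⇒ m = qBr/v.
m = (2×1.60×10^-19)(0.0599)(19.8) / (3.05×10^6) = 1.24×10^-25 kg.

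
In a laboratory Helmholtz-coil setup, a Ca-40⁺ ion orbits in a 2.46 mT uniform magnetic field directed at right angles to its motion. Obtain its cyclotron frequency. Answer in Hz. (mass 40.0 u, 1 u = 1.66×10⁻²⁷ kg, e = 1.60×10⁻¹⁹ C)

f ≈ 943 Hz

f = qB/(2πm) = (1×1.60×10^-19)(2.46×10^-3) / [2π(6.64×10^-26)] = 943 Hz.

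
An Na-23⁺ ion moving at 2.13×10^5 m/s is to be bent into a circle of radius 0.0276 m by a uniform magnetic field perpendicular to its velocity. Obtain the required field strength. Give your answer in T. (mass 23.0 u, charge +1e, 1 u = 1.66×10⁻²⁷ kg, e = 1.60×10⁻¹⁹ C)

qvB = mv²/r gives B = mv/(qr).
B = (3.82×10^-26)(2.13×10^5) / [(1×1.60×10^-19)(0.0276)] = 1.84 T.

B ≈ 1.84 T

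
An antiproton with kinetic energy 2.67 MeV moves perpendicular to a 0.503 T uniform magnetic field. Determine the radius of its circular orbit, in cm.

Convert the energy: K = 2.67 MeV = 4.27×10^-13 J.
v = √(2K/m) = √(2·4.27×10^-13/1.67×10^-27) = 2.26×10^7 m/s.
r = mv/(qB) = (1.67×10^-27)(2.26×10^7) / [(1×1.60×10^-19)(0.503)] = 0.469 m.

r ≈ 46.9 cm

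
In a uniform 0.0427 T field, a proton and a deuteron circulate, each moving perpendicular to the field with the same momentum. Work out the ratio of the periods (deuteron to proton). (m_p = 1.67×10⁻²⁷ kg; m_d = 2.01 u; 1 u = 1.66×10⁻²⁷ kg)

T = 2πm/(qB) is independent of speed, so T₂/T₁ = (m₂/q₂)/(m₁/q₁).
T_{deuteron}/T_{proton} = (3.34×10^-27/1e) / (1.67×10^-27/1e) = 2.00.

ratio ≈ 2.00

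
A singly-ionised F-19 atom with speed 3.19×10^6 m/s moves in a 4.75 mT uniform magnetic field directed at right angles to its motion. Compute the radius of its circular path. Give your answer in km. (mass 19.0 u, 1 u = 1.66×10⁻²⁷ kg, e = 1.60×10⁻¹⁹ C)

r ≈ 0.132 km

The magnetic force provides the centripetal force: qvB = mv²/r, so r = mv/(qB).
r = (3.15×10^-26 kg)(3.19×10^6 m/s) / [(1×1.60×10^-19 C)(4.75×10^-3 T)] = 132 m.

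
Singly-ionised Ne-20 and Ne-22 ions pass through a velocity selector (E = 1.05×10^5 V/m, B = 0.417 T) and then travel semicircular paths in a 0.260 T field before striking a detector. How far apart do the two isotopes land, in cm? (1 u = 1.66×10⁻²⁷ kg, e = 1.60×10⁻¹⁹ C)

Δd ≈ 4.02 cm

Both emerge at v = E/B₁ = 2.52×10^5 m/s.
r = mv/(qB₂), so r₁ = 0.2010 m and r₂ = 0.2211 m, giving Δr = 0.0201 m.
After a semicircle each ion lands a diameter 2r from the entry slit, so the separation is 2Δr = 0.0402 m.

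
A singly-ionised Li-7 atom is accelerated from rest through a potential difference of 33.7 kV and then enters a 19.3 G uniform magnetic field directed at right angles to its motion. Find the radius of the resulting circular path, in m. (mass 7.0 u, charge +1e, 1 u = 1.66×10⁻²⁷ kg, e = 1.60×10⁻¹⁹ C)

The kinetic energy gained is K = qV = (1×1.60×10^-19)(3.37×10^4) = 5.39×10^-15 J.
v = √(2K/m) = 9.63×10^5 m/s.
r = mv/(qB) = (1.16×10^-26)(9.63×10^5) / [(1×1.60×10^-19)(1.93×10^-3)] = 36.3 m.

r ≈ 36.3 m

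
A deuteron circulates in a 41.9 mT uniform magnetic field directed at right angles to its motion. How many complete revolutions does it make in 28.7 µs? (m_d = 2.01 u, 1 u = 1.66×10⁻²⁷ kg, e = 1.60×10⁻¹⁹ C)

N = 9

T = 2πm/(qB) = 2π(3.3366×10^-27) / [(1×1.60×10^-19)(0.0419)] = 3.1272×10^-6 s.
N = t/T = 2.87×10^-5 / 3.1272×10^-6 ≈ 9.18, so 9 complete revolutions.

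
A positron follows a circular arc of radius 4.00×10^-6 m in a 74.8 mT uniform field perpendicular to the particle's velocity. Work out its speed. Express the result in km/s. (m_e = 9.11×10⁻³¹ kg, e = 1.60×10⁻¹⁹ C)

v ≈ 52.5 km/s

From qvB = mv²/r, v = qBr/m.
v = (1×1.60×10^-19)(0.0748)(4.00×10^-6) / (9.11×10^-31) = 5.25×10^4 m/s.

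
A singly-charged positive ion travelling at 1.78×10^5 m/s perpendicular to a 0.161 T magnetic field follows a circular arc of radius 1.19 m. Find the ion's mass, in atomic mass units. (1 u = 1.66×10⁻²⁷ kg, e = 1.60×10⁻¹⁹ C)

m ≈ 104 u

qvB = mv²/r ⇒ m = qBr/v.
m = (1×1.60×10^-19)(0.161)(1.19) / (1.78×10^5) = 1.72×10^-25 kg = 104 u.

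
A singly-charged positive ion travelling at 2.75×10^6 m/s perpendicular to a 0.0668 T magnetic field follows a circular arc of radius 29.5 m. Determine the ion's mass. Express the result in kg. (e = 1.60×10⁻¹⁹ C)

qvB = mv²/r ⇒ m = qBr/v.
m = (1×1.60×10^-19)(0.0668)(29.5) / (2.75×10^6) = 1.15×10^-25 kg.

m ≈ 1.15×10^-25 kg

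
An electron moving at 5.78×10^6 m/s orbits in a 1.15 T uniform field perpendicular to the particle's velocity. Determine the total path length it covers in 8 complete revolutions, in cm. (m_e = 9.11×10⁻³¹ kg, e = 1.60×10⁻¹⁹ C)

r = mv/(qB) = 2.86×10^-5 m, so one revolution covers 2πr = 1.80×10^-4 m.
In 8 revolutions: L = 8·2πr = 1.44×10^-3 m.

L ≈ 0.144 cm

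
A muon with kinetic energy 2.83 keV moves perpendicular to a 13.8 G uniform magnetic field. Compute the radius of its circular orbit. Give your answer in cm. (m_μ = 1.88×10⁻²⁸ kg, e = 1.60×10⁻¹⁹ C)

r ≈ 187 cm

Convert the energy: K = 2.83 keV = 4.53×10^-16 J.
v = √(2K/m) = √(2·4.53×10^-16/1.88×10^-28) = 2.19×10^6 m/s.
r = mv/(qB) = (1.88×10^-28)(2.19×10^6) / [(1×1.60×10^-19)(1.38×10^-3)] = 1.87 m.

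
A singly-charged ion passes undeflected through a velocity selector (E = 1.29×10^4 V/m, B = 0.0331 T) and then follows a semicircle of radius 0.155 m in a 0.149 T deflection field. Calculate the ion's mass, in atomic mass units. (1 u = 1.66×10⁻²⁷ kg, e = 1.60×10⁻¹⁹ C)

v = E/B₁ = 3.90×10^5 m/s.
From r = mv/(qB₂), m = qB₂r/v = (1×1.60×10^-19)(0.149)(0.155) / (3.90×10^5) = 9.48×10^-27 kg.
In atomic mass units: m = 9.48×10^-27 / 1.66×10^-27 = 5.71 u.

m ≈ 5.71 u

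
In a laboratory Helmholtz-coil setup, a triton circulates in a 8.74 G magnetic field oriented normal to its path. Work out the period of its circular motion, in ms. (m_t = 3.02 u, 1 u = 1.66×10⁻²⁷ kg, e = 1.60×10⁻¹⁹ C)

T ≈ 0.225 ms

The cyclotron period is independent of speed: T = 2πm/(qB).
T = 2π(5.01×10^-27) / [(1×1.60×10^-19)(8.74×10^-4)] = 2.25×10^-4 s.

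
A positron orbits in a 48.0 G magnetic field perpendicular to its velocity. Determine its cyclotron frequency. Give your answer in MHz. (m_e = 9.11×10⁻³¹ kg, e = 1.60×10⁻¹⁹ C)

f ≈ 134 MHz

f = qB/(2πm) = (1×1.60×10^-19)(4.80×10^-3) / [2π(9.11×10^-31)] = 1.34×10^8 Hz.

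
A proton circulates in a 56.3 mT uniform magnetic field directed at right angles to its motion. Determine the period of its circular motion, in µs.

T ≈ 1.16 µs

The cyclotron period is independent of speed: T = 2πm/(qB).
T = 2π(1.67×10^-27) / [(1×1.60×10^-19)(0.0563)] = 1.16×10^-6 s.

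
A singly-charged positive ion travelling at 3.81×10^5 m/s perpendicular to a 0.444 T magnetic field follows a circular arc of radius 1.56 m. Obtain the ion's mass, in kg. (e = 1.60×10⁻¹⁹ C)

qvB = mv²/r ⇒ m = qBr/v.
m = (1×1.60×10^-19)(0.444)(1.56) / (3.81×10^5) = 2.91×10^-25 kg.

m ≈ 2.91×10^-25 kg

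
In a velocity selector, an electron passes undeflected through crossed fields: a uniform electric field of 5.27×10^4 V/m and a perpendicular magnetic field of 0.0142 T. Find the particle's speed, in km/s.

v ≈ 3710 km/s

For zero net force, qE = qvB, so v = E/B.
v = (5.27×10^4) / (0.0142) = 3.71×10^6 m/s.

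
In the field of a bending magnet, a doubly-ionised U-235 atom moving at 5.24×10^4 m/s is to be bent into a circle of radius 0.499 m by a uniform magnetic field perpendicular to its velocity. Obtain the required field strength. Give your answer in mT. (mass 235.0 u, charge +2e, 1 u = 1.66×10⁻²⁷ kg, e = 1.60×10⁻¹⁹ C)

qvB = mv²/r gives B = mv/(qr).
B = (3.90×10^-25)(5.24×10^4) / [(2×1.60×10^-19)(0.499)] = 0.128 T.

B ≈ 128 mT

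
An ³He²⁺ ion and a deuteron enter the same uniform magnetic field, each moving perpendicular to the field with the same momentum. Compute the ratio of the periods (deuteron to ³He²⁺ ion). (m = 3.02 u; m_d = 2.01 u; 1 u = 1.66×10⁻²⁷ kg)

T = 2πm/(qB) is independent of speed, so T₂/T₁ = (m₂/q₂)/(m₁/q₁).
T_{deuteron}/T_{³He²⁺ ion} = (3.34×10^-27/1e) / (5.01×10^-27/2e) = 1.33.

ratio ≈ 1.33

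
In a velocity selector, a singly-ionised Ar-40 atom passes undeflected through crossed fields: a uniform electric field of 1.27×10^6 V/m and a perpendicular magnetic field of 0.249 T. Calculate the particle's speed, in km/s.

For zero net force, qE = qvB, so v = E/B.
v = (1.27×10^6) / (0.249) = 5.10×10^6 m/s.

v ≈ 5100 km/s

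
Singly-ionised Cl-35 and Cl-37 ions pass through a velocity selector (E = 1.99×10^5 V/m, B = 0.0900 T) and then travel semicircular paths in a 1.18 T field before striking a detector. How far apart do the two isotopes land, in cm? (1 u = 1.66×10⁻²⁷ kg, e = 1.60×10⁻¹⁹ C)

Δd ≈ 7.78 cm

Both emerge at v = E/B₁ = 2.21×10^6 m/s.
r = mv/(qB₂), so r₁ = 0.6804 m and r₂ = 0.7193 m, giving Δr = 0.0389 m.
After a semicircle each ion lands a diameter 2r from the entry slit, so the separation is 2Δr = 0.0778 m.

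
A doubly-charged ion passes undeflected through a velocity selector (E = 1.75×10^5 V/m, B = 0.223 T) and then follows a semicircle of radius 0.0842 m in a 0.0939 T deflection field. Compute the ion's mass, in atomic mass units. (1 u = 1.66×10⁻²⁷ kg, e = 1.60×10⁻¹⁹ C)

m ≈ 1.94 u

v = E/B₁ = 7.85×10^5 m/s.
From r = mv/(qB₂), m = qB₂r/v = (2×1.60×10^-19)(0.0939)(0.0842) / (7.85×10^5) = 3.22×10^-27 kg.
In atomic mass units: m = 3.22×10^-27 / 1.66×10^-27 = 1.94 u.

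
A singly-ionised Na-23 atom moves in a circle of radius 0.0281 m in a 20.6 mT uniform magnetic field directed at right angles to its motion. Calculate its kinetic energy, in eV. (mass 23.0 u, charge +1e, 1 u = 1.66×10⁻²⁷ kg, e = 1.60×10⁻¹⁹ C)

K ≈ 0.702 eV

v = qBr/m = (1×1.60×10^-19)(0.0206)(0.0281) / (3.82×10^-26) = 2430 m/s.
K = ½mv² = 0.5·(3.82×10^-26)·(2430)² = 1.12×10^-19 J = 0.702 eV.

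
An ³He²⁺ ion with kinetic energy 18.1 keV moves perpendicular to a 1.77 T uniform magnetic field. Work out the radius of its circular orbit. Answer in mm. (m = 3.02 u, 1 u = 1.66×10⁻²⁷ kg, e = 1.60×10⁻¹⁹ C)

r ≈ 9.51 mm

Convert the energy: K = 18.1 keV = 2.90×10^-15 J.
v = √(2K/m) = √(2·2.90×10^-15/5.01×10^-27) = 1.07×10^6 m/s.
r = mv/(qB) = (5.01×10^-27)(1.07×10^6) / [(2×1.60×10^-19)(1.77)] = 9.51×10^-3 m.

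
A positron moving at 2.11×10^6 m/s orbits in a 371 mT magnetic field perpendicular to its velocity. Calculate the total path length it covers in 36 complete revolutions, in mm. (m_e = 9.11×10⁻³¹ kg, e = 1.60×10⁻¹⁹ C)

r = mv/(qB) = 3.24×10^-5 m, so one revolution covers 2πr = 2.03×10^-4 m.
In 36 revolutions: L = 36·2πr = 7.32×10^-3 m.

L ≈ 7.32 mm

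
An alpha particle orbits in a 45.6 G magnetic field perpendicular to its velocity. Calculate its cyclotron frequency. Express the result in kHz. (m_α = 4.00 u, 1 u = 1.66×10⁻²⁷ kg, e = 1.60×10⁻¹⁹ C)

f = qB/(2πm) = (2×1.60×10^-19)(4.56×10^-3) / [2π(6.64×10^-27)] = 3.50×10^4 Hz.

f ≈ 35.0 kHz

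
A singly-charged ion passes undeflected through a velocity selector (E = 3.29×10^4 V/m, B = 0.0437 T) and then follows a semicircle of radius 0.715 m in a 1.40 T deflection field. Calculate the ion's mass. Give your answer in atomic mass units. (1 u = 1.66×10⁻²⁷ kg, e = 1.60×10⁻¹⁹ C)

v = E/B₁ = 7.53×10^5 m/s.
From r = mv/(qB₂), m = qB₂r/v = (1×1.60×10^-19)(1.40)(0.715) / (7.53×10^5) = 2.13×10^-25 kg.
In atomic mass units: m = 2.13×10^-25 / 1.66×10^-27 = 128 u.

m ≈ 128 u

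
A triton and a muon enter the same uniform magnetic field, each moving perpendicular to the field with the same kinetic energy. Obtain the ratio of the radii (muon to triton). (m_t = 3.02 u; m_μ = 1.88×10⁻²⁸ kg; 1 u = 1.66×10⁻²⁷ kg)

ratio ≈ 0.194

r = √(2mK)/(qB) ⇒ at equal K, r ∝ √m/q.
r_{muon}/r_{triton} = 0.194.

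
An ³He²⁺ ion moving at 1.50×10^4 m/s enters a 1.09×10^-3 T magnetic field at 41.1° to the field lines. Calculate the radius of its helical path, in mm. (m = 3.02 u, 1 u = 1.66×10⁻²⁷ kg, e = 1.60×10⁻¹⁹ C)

Only the perpendicular component v⊥ = v sin41.1° = 9860 m/s is bent by the field.
r = m v⊥ /(qB) = (5.01×10^-27)(9860) / [(2×1.60×10^-19)(1.09×10^-3)] = 0.142 m.

r ≈ 142 mm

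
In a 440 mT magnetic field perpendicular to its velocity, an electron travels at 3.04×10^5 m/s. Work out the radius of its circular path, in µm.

The magnetic force provides the centripetal force: qvB = mv²/r, so r = mv/(qB).
r = (9.11×10^-31 kg)(3.04×10^5 m/s) / [(1×1.60×10^-19 C)(0.440 T)] = 3.93×10^-6 m.

r ≈ 3.93 µm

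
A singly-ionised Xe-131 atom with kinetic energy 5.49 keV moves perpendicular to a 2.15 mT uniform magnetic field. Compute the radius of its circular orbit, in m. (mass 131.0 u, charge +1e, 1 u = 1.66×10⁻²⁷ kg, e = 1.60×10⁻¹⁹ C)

r ≈ 56.8 m

Convert the energy: K = 5.49 keV = 8.78×10^-16 J.
v = √(2K/m) = √(2·8.78×10^-16/2.17×10^-25) = 8.99×10^4 m/s.
r = mv/(qB) = (2.17×10^-25)(8.99×10^4) / [(1×1.60×10^-19)(2.15×10^-3)] = 56.8 m.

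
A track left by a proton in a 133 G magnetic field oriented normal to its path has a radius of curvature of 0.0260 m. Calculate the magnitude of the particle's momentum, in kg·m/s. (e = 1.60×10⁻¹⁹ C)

Since qvB = mv²/r, the momentum p = mv = qBr.
p = (1×1.60×10^-19)(0.0133)(0.0260) = 5.53×10^-23 kg·m/s.

p ≈ 5.53×10^-23 kg·m/s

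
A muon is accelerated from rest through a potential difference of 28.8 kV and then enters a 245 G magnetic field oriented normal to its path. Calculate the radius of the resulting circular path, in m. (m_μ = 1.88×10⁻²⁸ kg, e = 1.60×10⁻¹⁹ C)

r ≈ 0.336 m

The kinetic energy gained is K = qV = (1×1.60×10^-19)(2.88×10^4) = 4.61×10^-15 J.
v = √(2K/m) = 7.00×10^6 m/s.
r = mv/(qB) = (1.88×10^-28)(7.00×10^6) / [(1×1.60×10^-19)(0.0245)] = 0.336 m.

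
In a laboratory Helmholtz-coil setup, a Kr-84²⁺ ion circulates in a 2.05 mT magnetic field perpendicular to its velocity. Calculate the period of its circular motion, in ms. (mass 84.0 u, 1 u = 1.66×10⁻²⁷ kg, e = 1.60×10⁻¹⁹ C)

The cyclotron period is independent of speed: T = 2πm/(qB).
T = 2π(1.39×10^-25) / [(2×1.60×10^-19)(2.05×10^-3)] = 1.34×10^-3 s.

T ≈ 1.34 ms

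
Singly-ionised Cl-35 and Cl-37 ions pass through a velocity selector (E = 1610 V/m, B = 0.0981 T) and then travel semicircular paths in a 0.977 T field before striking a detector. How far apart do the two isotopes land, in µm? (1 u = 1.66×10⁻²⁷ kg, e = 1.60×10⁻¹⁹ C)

Δd ≈ 697 µm

Both emerge at v = E/B₁ = 1.64×10^4 m/s.
r = mv/(qB₂), so r₁ = 6.100×10^-3 m and r₂ = 6.448×10^-3 m, giving Δr = 3.49×10^-4 m.
After a semicircle each ion lands a diameter 2r from the entry slit, so the separation is 2Δr = 6.97×10^-4 m.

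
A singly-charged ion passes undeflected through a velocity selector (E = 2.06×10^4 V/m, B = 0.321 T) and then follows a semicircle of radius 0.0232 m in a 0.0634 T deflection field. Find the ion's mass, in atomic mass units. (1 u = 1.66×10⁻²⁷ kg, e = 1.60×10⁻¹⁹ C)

v = E/B₁ = 6.42×10^4 m/s.
From r = mv/(qB₂), m = qB₂r/v = (1×1.60×10^-19)(0.0634)(0.0232) / (6.42×10^4) = 3.67×10^-27 kg.
In atomic mass units: m = 3.67×10^-27 / 1.66×10^-27 = 2.21 u.

m ≈ 2.21 u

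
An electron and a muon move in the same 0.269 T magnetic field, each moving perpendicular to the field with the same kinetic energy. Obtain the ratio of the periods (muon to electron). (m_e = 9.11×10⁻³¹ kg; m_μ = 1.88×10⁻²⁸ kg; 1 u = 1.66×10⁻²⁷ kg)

T = 2πm/(qB) is independent of speed, so T₂/T₁ = (m₂/q₂)/(m₁/q₁).
T_{muon}/T_{electron} = (1.88×10^-28/1e) / (9.11×10^-31/1e) = 206.

ratio ≈ 206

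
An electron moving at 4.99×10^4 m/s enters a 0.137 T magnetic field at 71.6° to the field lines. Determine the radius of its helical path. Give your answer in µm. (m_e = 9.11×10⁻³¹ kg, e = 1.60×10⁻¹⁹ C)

Only the perpendicular component v⊥ = v sin71.6° = 4.73×10^4 m/s is bent by the field.
r = m v⊥ /(qB) = (9.11×10^-31)(4.73×10^4) / [(1×1.60×10^-19)(0.137)] = 1.97×10^-6 m.

r ≈ 1.97 µm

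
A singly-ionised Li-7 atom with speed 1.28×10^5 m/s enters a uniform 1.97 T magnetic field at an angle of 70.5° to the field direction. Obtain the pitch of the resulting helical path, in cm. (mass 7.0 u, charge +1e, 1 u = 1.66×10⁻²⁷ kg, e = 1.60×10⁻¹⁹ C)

pitch ≈ 0.990 cm

The velocity component along B is v∥ = v cos70.5° = 4.27×10^4 m/s.
The cyclotron period T = 2πm/(qB) = 2.32×10^-7 s is set by m, q, B alone.
Pitch = v∥·T = (4.27×10^4)(2.32×10^-7) = 9.90×10^-3 m.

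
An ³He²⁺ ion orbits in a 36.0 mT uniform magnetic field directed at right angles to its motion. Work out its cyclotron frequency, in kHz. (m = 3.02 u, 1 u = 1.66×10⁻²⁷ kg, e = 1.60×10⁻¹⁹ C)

f = qB/(2πm) = (2×1.60×10^-19)(0.0360) / [2π(5.01×10^-27)] = 3.66×10^5 Hz.

f ≈ 366 kHz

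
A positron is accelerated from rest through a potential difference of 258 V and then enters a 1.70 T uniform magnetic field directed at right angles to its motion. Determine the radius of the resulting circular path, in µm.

The kinetic energy gained is K = qV = (1×1.60×10^-19)(258) = 4.13×10^-17 J.
v = √(2K/m) = 9.52×10^6 m/s.
r = mv/(qB) = (9.11×10^-31)(9.52×10^6) / [(1×1.60×10^-19)(1.70)] = 3.19×10^-5 m.

r ≈ 31.9 µm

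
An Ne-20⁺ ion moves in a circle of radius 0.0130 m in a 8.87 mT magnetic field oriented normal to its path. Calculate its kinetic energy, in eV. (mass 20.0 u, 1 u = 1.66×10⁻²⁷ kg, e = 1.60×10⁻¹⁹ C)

v = qBr/m = (1×1.60×10^-19)(8.87×10^-3)(0.0130) / (3.32×10^-26) = 556 m/s.
K = ½mv² = 0.5·(3.32×10^-26)·(556)² = 5.13×10^-21 J = 0.0320 eV.

K ≈ 0.0320 eV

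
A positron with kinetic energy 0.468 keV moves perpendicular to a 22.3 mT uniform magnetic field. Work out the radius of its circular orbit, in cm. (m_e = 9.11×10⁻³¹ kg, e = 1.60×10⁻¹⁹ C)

Convert the energy: K = 0.468 keV = 7.49×10^-17 J.
v = √(2K/m) = √(2·7.49×10^-17/9.11×10^-31) = 1.28×10^7 m/s.
r = mv/(qB) = (9.11×10^-31)(1.28×10^7) / [(1×1.60×10^-19)(0.0223)] = 3.27×10^-3 m.

r ≈ 0.327 cm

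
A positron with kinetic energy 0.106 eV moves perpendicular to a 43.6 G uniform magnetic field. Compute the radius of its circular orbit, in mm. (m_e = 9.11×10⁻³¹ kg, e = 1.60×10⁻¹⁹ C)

r ≈ 0.252 mm

Convert the energy: K = 0.106 eV = 1.70×10^-20 J.
v = √(2K/m) = √(2·1.70×10^-20/9.11×10^-31) = 1.93×10^5 m/s.
r = mv/(qB) = (9.11×10^-31)(1.93×10^5) / [(1×1.60×10^-19)(4.36×10^-3)] = 2.52×10^-4 m.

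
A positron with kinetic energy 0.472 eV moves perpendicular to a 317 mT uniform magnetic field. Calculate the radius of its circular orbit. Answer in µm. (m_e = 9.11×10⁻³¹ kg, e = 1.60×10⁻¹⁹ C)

Convert the energy: K = 0.472 eV = 7.55×10^-20 J.
v = √(2K/m) = √(2·7.55×10^-20/9.11×10^-31) = 4.07×10^5 m/s.
r = mv/(qB) = (9.11×10^-31)(4.07×10^5) / [(1×1.60×10^-19)(0.317)] = 7.31×10^-6 m.

r ≈ 7.31 µm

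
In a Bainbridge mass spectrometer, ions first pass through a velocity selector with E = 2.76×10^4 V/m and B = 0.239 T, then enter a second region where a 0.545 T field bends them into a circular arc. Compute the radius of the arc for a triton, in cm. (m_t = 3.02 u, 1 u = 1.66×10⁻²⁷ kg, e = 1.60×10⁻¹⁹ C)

r ≈ 0.664 cm

The selector passes v = E/B = 2.76×10^4/0.239 = 1.15×10^5 m/s.
In the deflection region, r = mv/(qB₂) = (5.01×10^-27)(1.15×10^5) / [(1×1.60×10^-19)(0.545)] = 6.64×10^-3 m.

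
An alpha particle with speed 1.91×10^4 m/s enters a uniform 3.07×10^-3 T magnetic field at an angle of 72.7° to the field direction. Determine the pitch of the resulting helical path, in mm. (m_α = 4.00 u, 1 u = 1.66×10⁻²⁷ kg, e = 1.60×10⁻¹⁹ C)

The velocity component along B is v∥ = v cos72.7° = 5680 m/s.
The cyclotron period T = 2πm/(qB) = 4.25×10^-5 s is set by m, q, B alone.
Pitch = v∥·T = (5680)(4.25×10^-5) = 0.241 m.

pitch ≈ 241 mm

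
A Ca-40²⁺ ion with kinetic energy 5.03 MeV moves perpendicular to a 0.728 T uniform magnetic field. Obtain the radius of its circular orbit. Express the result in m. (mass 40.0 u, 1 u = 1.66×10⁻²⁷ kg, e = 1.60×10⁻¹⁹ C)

Convert the energy: K = 5.03 MeV = 8.05×10^-13 J.
v = √(2K/m) = √(2·8.05×10^-13/6.64×10^-26) = 4.92×10^6 m/s.
r = mv/(qB) = (6.64×10^-26)(4.92×10^6) / [(2×1.60×10^-19)(0.728)] = 1.40 m.

r ≈ 1.40 m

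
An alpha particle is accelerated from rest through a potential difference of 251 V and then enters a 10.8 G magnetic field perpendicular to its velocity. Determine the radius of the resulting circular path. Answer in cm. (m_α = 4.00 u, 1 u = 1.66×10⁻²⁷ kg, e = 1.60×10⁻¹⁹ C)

r ≈ 299 cm

The kinetic energy gained is K = qV = (2×1.60×10^-19)(251) = 8.03×10^-17 J.
v = √(2K/m) = 1.56×10^5 m/s.
r = mv/(qB) = (6.64×10^-27)(1.56×10^5) / [(2×1.60×10^-19)(1.08×10^-3)] = 2.99 m.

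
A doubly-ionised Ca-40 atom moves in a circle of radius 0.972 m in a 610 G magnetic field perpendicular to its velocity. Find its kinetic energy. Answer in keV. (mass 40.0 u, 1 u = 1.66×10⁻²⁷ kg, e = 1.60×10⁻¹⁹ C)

v = qBr/m = (2×1.60×10^-19)(0.0610)(0.972) / (6.64×10^-26) = 2.86×10^5 m/s.
K = ½mv² = 0.5·(6.64×10^-26)·(2.86×10^5)² = 2.71×10^-15 J = 16.9 keV.

K ≈ 16.9 keV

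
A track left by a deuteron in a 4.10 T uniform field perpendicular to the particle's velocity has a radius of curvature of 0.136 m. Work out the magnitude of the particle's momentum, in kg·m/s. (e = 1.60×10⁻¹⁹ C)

p ≈ 8.92×10^-20 kg·m/s

Since qvB = mv²/r, the momentum p = mv = qBr.
p = (1×1.60×10^-19)(4.10)(0.136) = 8.92×10^-20 kg·m/s.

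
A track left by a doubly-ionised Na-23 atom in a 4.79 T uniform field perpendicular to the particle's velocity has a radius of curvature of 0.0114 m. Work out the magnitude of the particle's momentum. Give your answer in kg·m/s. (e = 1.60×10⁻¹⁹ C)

Since qvB = mv²/r, the momentum p = mv = qBr.
p = (2×1.60×10^-19)(4.79)(0.0114) = 1.75×10^-20 kg·m/s.

p ≈ 1.75×10^-20 kg·m/s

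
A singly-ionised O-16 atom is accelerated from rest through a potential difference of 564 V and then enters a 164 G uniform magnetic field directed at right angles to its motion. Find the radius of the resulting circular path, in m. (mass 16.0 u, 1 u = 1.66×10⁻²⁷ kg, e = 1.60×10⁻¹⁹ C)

r ≈ 0.834 m

The kinetic energy gained is K = qV = (1×1.60×10^-19)(564) = 9.02×10^-17 J.
v = √(2K/m) = 8.24×10^4 m/s.
r = mv/(qB) = (2.66×10^-26)(8.24×10^4) / [(1×1.60×10^-19)(0.0164)] = 0.834 m.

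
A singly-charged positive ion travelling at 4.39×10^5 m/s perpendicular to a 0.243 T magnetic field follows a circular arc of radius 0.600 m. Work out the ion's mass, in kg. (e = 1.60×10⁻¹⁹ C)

qvB = mv²/r ⇒ m = qBr/v.
m = (1×1.60×10^-19)(0.243)(0.600) / (4.39×10^5) = 5.31×10^-26 kg.

m ≈ 5.31×10^-26 kg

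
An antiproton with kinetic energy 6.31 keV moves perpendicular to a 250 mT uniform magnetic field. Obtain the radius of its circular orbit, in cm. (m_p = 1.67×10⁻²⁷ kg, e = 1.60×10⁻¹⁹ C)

Convert the energy: K = 6.31 keV = 1.01×10^-15 J.
v = √(2K/m) = √(2·1.01×10^-15/1.67×10^-27) = 1.10×10^6 m/s.
r = mv/(qB) = (1.67×10^-27)(1.10×10^6) / [(1×1.60×10^-19)(0.250)] = 0.0459 m.

r ≈ 4.59 cm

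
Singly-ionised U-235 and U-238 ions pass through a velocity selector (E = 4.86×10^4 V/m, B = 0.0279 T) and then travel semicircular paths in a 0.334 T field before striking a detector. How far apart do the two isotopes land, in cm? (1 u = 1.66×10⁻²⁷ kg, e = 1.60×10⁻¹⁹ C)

Both emerge at v = E/B₁ = 1.74×10^6 m/s.
r = mv/(qB₂), so r₁ = 12.716 m and r₂ = 12.878 m, giving Δr = 0.162 m.
After a semicircle each ion lands a diameter 2r from the entry slit, so the separation is 2Δr = 0.325 m.

Δd ≈ 32.5 cm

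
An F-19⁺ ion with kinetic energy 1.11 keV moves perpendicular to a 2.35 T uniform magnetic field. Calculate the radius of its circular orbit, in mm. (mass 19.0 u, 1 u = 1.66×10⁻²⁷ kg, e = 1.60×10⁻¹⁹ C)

r ≈ 8.90 mm

Convert the energy: K = 1.11 keV = 1.78×10^-16 J.
v = √(2K/m) = √(2·1.78×10^-16/3.15×10^-26) = 1.06×10^5 m/s.
r = mv/(qB) = (3.15×10^-26)(1.06×10^5) / [(1×1.60×10^-19)(2.35)] = 8.90×10^-3 m.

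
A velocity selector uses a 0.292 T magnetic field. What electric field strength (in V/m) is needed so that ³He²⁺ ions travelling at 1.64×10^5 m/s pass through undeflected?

E ≈ 4.79×10^4 V/m

qE = qvB ⇒ E = vB = (1.64×10^5)(0.292) = 4.79×10^4 V/m.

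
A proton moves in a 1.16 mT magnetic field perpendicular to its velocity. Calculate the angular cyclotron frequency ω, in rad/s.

ω ≈ 1.11×10^5 rad/s

ω = qB/m = (1×1.60×10^-19)(1.16×10^-3) / (1.67×10^-27) = 1.11×10^5 rad/s.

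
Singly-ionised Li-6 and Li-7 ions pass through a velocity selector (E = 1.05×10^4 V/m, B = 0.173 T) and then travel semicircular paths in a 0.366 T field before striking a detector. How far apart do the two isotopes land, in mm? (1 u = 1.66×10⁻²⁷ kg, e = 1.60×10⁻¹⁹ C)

Δd ≈ 3.44 mm

Both emerge at v = E/B₁ = 6.07×10^4 m/s.
r = mv/(qB₂), so r₁ = 0.01032 m and r₂ = 0.01204 m, giving Δr = 1.72×10^-3 m.
After a semicircle each ion lands a diameter 2r from the entry slit, so the separation is 2Δr = 3.44×10^-3 m.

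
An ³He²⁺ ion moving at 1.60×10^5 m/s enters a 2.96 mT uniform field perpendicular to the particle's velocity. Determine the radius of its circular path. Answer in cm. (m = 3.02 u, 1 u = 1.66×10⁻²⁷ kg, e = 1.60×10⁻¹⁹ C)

The magnetic force provides the centripetal force: qvB = mv²/r, so r = mv/(qB).
r = (5.01×10^-27 kg)(1.60×10^5 m/s) / [(2×1.60×10^-19 C)(2.96×10^-3 T)] = 0.847 m.

r ≈ 84.7 cm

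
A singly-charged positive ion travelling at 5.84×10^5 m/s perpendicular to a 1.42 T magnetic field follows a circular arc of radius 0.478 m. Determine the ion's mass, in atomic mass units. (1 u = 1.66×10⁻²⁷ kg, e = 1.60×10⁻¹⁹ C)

m ≈ 112 u

qvB = mv²/r ⇒ m = qBr/v.
m = (1×1.60×10^-19)(1.42)(0.478) / (5.84×10^5) = 1.86×10^-25 kg = 112 u.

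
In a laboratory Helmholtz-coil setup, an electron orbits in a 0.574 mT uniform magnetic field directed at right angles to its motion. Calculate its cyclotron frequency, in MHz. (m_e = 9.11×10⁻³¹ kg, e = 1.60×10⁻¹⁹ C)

f = qB/(2πm) = (1×1.60×10^-19)(5.74×10^-4) / [2π(9.11×10^-31)] = 1.60×10^7 Hz.

f ≈ 16.0 MHz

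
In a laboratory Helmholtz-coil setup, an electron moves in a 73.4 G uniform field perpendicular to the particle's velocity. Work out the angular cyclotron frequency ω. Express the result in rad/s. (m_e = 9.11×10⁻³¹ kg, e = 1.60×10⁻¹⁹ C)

ω = qB/m = (1×1.60×10^-19)(7.34×10^-3) / (9.11×10^-31) = 1.29×10^9 rad/s.

ω ≈ 1.29×10^9 rad/s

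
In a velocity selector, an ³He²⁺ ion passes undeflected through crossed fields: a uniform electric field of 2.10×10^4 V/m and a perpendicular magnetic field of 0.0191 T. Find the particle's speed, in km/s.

v ≈ 1100 km/s

For zero net force, qE = qvB, so v = E/B.
v = (2.10×10^4) / (0.0191) = 1.10×10^6 m/s.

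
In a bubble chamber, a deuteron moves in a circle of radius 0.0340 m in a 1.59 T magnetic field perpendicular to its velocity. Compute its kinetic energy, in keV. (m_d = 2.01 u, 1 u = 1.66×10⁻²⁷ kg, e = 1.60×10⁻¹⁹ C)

v = qBr/m = (1×1.60×10^-19)(1.59)(0.0340) / (3.34×10^-27) = 2.59×10^6 m/s.
K = ½mv² = 0.5·(3.34×10^-27)·(2.59×10^6)² = 1.12×10^-14 J = 70.1 keV.

K ≈ 70.1 keV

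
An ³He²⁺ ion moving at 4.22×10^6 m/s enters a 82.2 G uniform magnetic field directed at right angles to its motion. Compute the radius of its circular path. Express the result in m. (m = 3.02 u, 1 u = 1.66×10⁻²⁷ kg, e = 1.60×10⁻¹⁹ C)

r ≈ 8.04 m

The magnetic force provides the centripetal force: qvB = mv²/r, so r = mv/(qB).
r = (5.01×10^-27 kg)(4.22×10^6 m/s) / [(2×1.60×10^-19 C)(8.22×10^-3 T)] = 8.04 m.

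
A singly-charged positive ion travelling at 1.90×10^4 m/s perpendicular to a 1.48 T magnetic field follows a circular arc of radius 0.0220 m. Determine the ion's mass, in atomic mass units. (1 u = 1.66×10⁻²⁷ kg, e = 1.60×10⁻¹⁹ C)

qvB = mv²/r ⇒ m = qBr/v.
m = (1×1.60×10^-19)(1.48)(0.0220) / (1.90×10^4) = 2.74×10^-25 kg = 165 u.

m ≈ 165 u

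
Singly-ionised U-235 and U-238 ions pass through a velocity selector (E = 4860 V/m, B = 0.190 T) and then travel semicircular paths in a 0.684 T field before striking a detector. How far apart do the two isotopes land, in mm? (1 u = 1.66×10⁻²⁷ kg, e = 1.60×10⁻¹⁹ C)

Δd ≈ 2.33 mm

Both emerge at v = E/B₁ = 2.56×10^4 m/s.
r = mv/(qB₂), so r₁ = 0.09118 m and r₂ = 0.09234 m, giving Δr = 1.16×10^-3 m.
After a semicircle each ion lands a diameter 2r from the entry slit, so the separation is 2Δr = 2.33×10^-3 m.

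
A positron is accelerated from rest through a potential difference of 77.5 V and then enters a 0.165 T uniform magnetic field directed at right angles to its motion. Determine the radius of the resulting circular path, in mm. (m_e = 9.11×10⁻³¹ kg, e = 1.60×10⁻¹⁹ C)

The kinetic energy gained is K = qV = (1×1.60×10^-19)(77.5) = 1.24×10^-17 J.
v = √(2K/m) = 5.22×10^6 m/s.
r = mv/(qB) = (9.11×10^-31)(5.22×10^6) / [(1×1.60×10^-19)(0.165)] = 1.80×10^-4 m.

r ≈ 0.180 mm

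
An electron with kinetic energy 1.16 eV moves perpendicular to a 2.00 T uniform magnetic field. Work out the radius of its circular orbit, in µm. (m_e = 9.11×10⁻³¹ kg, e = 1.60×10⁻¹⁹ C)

Convert the energy: K = 1.16 eV = 1.86×10^-19 J.
v = √(2K/m) = √(2·1.86×10^-19/9.11×10^-31) = 6.38×10^5 m/s.
r = mv/(qB) = (9.11×10^-31)(6.38×10^5) / [(1×1.60×10^-19)(2.00)] = 1.82×10^-6 m.

r ≈ 1.82 µm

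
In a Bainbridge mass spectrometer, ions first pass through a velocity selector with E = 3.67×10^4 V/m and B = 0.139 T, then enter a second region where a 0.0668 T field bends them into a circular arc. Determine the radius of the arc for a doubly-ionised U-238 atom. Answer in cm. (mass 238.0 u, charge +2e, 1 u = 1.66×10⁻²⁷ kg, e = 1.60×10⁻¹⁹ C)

r ≈ 488 cm

The selector passes v = E/B = 3.67×10^4/0.139 = 2.64×10^5 m/s.
In the deflection region, r = mv/(qB₂) = (3.95×10^-25)(2.64×10^5) / [(2×1.60×10^-19)(0.0668)] = 4.88 m.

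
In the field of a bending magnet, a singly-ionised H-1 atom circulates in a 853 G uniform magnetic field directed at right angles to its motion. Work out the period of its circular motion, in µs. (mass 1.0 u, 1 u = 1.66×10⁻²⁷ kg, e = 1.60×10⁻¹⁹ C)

The cyclotron period is independent of speed: T = 2πm/(qB).
T = 2π(1.66×10^-27) / [(1×1.60×10^-19)(0.0853)] = 7.64×10^-7 s.

T ≈ 0.764 µs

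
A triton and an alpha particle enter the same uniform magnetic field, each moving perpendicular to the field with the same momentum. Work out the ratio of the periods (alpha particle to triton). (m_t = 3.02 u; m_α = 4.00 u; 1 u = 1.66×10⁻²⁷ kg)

T = 2πm/(qB) is independent of speed, so T₂/T₁ = (m₂/q₂)/(m₁/q₁).
T_{alpha particle}/T_{triton} = (6.64×10^-27/2e) / (5.01×10^-27/1e) = 0.662.

ratio ≈ 0.662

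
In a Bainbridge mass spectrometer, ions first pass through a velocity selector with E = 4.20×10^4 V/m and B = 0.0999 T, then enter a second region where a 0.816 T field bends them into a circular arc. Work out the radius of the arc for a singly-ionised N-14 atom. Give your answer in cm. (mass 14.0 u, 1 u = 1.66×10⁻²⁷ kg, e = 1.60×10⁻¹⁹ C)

The selector passes v = E/B = 4.20×10^4/0.0999 = 4.20×10^5 m/s.
In the deflection region, r = mv/(qB₂) = (2.32×10^-26)(4.20×10^5) / [(1×1.60×10^-19)(0.816)] = 0.0748 m.

r ≈ 7.48 cm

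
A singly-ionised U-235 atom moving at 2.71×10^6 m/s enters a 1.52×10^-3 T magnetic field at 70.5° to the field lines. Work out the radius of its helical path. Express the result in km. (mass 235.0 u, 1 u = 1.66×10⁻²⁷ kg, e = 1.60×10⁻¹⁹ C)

Only the perpendicular component v⊥ = v sin70.5° = 2.55×10^6 m/s is bent by the field.
r = m v⊥ /(qB) = (3.90×10^-25)(2.55×10^6) / [(1×1.60×10^-19)(1.52×10^-3)] = 4100 m.

r ≈ 4.10 km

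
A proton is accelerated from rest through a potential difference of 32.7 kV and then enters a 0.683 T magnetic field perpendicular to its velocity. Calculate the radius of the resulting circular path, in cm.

r ≈ 3.83 cm

The kinetic energy gained is K = qV = (1×1.60×10^-19)(3.27×10^4) = 5.23×10^-15 J.
v = √(2K/m) = 2.50×10^6 m/s.
r = mv/(qB) = (1.67×10^-27)(2.50×10^6) / [(1×1.60×10^-19)(0.683)] = 0.0383 m.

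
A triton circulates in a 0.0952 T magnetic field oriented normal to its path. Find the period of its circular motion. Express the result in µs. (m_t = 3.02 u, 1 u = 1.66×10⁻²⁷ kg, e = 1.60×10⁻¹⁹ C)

T ≈ 2.07 µs

The cyclotron period is independent of speed: T = 2πm/(qB).
T = 2π(5.01×10^-27) / [(1×1.60×10^-19)(0.0952)] = 2.07×10^-6 s.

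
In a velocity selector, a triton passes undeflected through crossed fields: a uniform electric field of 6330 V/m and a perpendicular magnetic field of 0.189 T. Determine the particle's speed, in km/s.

For zero net force, qE = qvB, so v = E/B.
v = (6330) / (0.189) = 3.35×10^4 m/s.

v ≈ 33.5 km/s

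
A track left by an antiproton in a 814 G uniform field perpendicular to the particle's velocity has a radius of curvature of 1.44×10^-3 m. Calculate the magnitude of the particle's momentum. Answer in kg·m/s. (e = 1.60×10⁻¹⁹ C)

p ≈ 1.88×10^-23 kg·m/s

Since qvB = mv²/r, the momentum p = mv = qBr.
p = (1×1.60×10^-19)(0.0814)(1.44×10^-3) = 1.88×10^-23 kg·m/s.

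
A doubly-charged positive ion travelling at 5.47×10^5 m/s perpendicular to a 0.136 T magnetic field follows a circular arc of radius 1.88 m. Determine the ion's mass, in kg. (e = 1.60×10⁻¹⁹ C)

m ≈ 1.50×10^-25 kg

qvB = mv²/r ⇒ m = qBr/v.
m = (2×1.60×10^-19)(0.136)(1.88) / (5.47×10^5) = 1.50×10^-25 kg.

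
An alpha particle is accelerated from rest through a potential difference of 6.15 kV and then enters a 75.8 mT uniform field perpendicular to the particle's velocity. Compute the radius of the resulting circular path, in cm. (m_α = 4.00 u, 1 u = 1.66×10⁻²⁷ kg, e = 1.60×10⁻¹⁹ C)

r ≈ 21.1 cm

The kinetic energy gained is K = qV = (2×1.60×10^-19)(6150) = 1.97×10^-15 J.
v = √(2K/m) = 7.70×10^5 m/s.
r = mv/(qB) = (6.64×10^-27)(7.70×10^5) / [(2×1.60×10^-19)(0.0758)] = 0.211 m.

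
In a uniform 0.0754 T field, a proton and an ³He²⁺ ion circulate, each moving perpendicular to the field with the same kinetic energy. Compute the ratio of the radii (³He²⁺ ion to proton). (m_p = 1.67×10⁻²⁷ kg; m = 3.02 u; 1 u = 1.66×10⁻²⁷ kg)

ratio ≈ 0.866

r = √(2mK)/(qB) ⇒ at equal K, r ∝ √m/q.
r_{³He²⁺ ion}/r_{proton} = 0.866.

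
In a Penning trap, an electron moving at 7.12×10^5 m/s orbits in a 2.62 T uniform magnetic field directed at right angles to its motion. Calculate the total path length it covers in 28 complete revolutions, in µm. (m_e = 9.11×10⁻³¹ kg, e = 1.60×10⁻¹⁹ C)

r = mv/(qB) = 1.55×10^-6 m, so one revolution covers 2πr = 9.72×10^-6 m.
In 28 revolutions: L = 28·2πr = 2.72×10^-4 m.

L ≈ 272 µm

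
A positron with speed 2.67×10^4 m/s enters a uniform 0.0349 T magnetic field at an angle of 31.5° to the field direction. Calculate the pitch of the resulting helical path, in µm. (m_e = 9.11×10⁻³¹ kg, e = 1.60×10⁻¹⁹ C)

The velocity component along B is v∥ = v cos31.5° = 2.28×10^4 m/s.
The cyclotron period T = 2πm/(qB) = 1.03×10^-9 s is set by m, q, B alone.
Pitch = v∥·T = (2.28×10^4)(1.03×10^-9) = 2.33×10^-5 m.

pitch ≈ 23.3 µm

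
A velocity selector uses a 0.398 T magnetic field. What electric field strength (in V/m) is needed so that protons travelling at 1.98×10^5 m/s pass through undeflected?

E ≈ 7.88×10^4 V/m

qE = qvB ⇒ E = vB = (1.98×10^5)(0.398) = 7.88×10^4 V/m.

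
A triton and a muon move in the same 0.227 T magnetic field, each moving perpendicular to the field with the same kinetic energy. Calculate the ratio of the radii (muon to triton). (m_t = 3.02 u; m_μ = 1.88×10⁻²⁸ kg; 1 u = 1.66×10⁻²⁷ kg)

ratio ≈ 0.194

r = √(2mK)/(qB) ⇒ at equal K, r ∝ √m/q.
r_{muon}/r_{triton} = 0.194.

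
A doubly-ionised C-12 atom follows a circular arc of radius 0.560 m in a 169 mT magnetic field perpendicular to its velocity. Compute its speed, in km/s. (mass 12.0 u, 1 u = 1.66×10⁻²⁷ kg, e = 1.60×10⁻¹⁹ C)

From qvB = mv²/r, v = qBr/m.
v = (2×1.60×10^-19)(0.169)(0.560) / (1.99×10^-26) = 1.52×10^6 m/s.

v ≈ 1520 km/s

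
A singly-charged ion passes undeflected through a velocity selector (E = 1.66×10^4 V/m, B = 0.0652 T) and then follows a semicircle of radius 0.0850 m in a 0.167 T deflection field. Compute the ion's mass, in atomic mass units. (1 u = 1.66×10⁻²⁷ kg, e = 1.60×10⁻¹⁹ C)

m ≈ 5.37 u

v = E/B₁ = 2.55×10^5 m/s.
From r = mv/(qB₂), m = qB₂r/v = (1×1.60×10^-19)(0.167)(0.0850) / (2.55×10^5) = 8.92×10^-27 kg.
In atomic mass units: m = 8.92×10^-27 / 1.66×10^-27 = 5.37 u.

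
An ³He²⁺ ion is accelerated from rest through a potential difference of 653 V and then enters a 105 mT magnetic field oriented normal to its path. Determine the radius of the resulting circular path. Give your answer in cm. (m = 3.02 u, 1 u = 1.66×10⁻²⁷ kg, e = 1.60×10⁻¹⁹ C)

r ≈ 4.31 cm

The kinetic energy gained is K = qV = (2×1.60×10^-19)(653) = 2.09×10^-16 J.
v = √(2K/m) = 2.89×10^5 m/s.
r = mv/(qB) = (5.01×10^-27)(2.89×10^5) / [(2×1.60×10^-19)(0.105)] = 0.0431 m.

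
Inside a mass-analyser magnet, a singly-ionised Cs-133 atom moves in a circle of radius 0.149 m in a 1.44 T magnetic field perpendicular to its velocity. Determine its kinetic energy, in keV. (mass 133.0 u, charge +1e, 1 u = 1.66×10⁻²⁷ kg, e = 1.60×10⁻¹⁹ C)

v = qBr/m = (1×1.60×10^-19)(1.44)(0.149) / (2.21×10^-25) = 1.55×10^5 m/s.
K = ½mv² = 0.5·(2.21×10^-25)·(1.55×10^5)² = 2.67×10^-15 J = 16.7 keV.

K ≈ 16.7 keV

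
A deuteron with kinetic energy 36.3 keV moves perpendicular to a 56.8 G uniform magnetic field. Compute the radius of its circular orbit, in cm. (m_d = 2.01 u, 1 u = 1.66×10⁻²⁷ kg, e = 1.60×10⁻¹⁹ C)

Convert the energy: K = 36.3 keV = 5.81×10^-15 J.
v = √(2K/m) = √(2·5.81×10^-15/3.34×10^-27) = 1.87×10^6 m/s.
r = mv/(qB) = (3.34×10^-27)(1.87×10^6) / [(1×1.60×10^-19)(5.68×10^-3)] = 6.85 m.

r ≈ 685 cm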